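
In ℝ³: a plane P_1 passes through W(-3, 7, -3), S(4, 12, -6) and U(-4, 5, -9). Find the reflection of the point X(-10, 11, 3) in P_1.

(-2, 1, 5)

WS = (7, 5, -3), WU = (-1, -2, -6); a normal to P_1 is WS × WU = (-36, 45, -9).
Using W: P_1 has equation -36x + 45y - 9z = 450.
λ = (n·X − d)/|n|² = (828 − 450)/3402 = 1/9.
Reflection = X − 2λn = (-10, 11, 3) − (2/9)·(-36, 45, -9) = (-2, 1, 5).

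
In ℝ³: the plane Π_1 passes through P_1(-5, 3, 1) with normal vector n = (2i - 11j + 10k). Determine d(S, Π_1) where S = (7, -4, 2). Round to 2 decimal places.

7.40

Π_1: n·r = n·P_1 gives 2x - 11y + 10z = -33.
n·S − d = (2)·(7) + (-11)·(-4) + (10)·(2) − (-33) = 111; |n| = √225.
Distance = |111| / √225 = 111/√225 ≈ 7.40.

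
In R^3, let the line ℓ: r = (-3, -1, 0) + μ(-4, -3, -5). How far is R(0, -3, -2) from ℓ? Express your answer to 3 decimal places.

Taking (-3, -1, 0) on ℓ with direction v = (-4, -3, -5): w = R − (-3, -1, 0) = (3, -2, -2), and w × v = (4, 23, -17).
Distance = |w × v| / |v| = √834 / √50 ≈ 4.084.

4.084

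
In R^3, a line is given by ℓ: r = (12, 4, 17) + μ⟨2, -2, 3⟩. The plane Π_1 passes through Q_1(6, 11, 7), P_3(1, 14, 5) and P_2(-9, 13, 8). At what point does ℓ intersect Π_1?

(6, 10, 8)

Q_1P_3 = (-5, 3, -2), Q_1P_2 = (-15, 2, 1); a normal to Π_1 is Q_1P_3 × Q_1P_2 = (7, 35, 35).
Using Q_1: Π_1 has equation 7x + 35y + 35z = 672.
Substitute r = (12, 4, 17) + t(2, -2, 3) into the plane: 819 + 49t = 672, so t = -3.
Intersection: (12, 4, 17) + (-3)·(2, -2, 3) = (6, 10, 8).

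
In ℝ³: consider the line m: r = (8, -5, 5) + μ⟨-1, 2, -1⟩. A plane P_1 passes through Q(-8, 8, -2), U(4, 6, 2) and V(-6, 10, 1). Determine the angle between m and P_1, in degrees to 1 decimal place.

QU = (12, -2, 4), QV = (2, 2, 3); a normal to P_1 is QU × QV = (-14, -28, 28).
Using Q: P_1 has equation -14x - 28y + 28z = -168.
sin θ = |n·v| / (|n||v|) = |-70| / (√1764 · √6) = 0.68041.
θ ≈ 42.9°.

42.9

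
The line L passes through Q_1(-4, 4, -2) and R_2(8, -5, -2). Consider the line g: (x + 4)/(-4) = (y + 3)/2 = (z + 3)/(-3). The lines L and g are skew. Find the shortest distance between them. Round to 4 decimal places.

A direction vector for L is R_2 − Q_1 = (12, -9, 0).
g has direction (-4, 2, -3) through (-4, -3, -3).
Common perpendicular direction n = (12, -9, 0) × (-4, 2, -3) = (27, 36, -12).
With w = (-4, -3, -3) − (-4, 4, -2) = (0, -7, -1), w · n = -240.
Distance = |w · n| / |n| = |-240| / √2169 ≈ 5.1533.

5.1533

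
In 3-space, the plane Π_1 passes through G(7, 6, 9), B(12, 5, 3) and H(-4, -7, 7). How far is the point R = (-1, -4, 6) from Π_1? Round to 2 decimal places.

0.58

GB = (5, -1, -6), GH = (-11, -13, -2); a normal to Π_1 is GB × GH = (-76, 76, -76).
Using G: Π_1 has equation -76x + 76y - 76z = -760.
n·R − d = (-76)·(-1) + (76)·(-4) + (-76)·(6) − (-760) = 76; |n| = √17328.
Distance = |76| / √17328 = 76/√17328 ≈ 0.58.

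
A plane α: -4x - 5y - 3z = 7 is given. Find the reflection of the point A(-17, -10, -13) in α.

(7, 20, 5)

λ = (n·A − d)/|n|² = (157 − 7)/50 = 3.
Reflection = A − 2λn = (-17, -10, -13) − 6·(-4, -5, -3) = (7, 20, 5).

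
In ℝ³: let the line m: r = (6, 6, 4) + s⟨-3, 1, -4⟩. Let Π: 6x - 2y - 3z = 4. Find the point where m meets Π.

(3, 7, 0)

Substitute r = (6, 6, 4) + t(-3, 1, -4) into the plane: 12 + (-8)t = 4, so t = 1.
Intersection: (6, 6, 4) + 1·(-3, 1, -4) = (3, 7, 0).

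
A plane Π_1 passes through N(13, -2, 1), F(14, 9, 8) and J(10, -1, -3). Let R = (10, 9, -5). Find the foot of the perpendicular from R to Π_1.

NF = (1, 11, 7), NJ = (-3, 1, -4); a normal to Π_1 is NF × NJ = (-51, -17, 34).
Using N: Π_1 has equation -51x - 17y + 34z = -595.
Foot = R − λn with λ = (n·R − d)/|n|² = (-833 − (-595))/4046 = -1/17.
Foot = (10, 9, -5) − (-1/17)·(-51, -17, 34) = (7, 8, -3).

(7, 8, -3)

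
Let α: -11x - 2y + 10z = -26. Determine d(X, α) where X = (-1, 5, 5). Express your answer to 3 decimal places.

n·X − d = (-11)·(-1) + (-2)·(5) + (10)·(5) − (-26) = 77; |n| = √225.
Distance = |77| / √225 = 77/√225 ≈ 5.133.

5.133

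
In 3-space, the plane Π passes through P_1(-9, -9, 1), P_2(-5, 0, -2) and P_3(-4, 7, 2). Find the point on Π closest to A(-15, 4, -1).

(-6, 1, 2)

P_1P_2 = (4, 9, -3), P_1P_3 = (5, 16, 1); a normal to Π is P_1P_2 × P_1P_3 = (57, -19, 19).
Using P_1: Π has equation 57x - 19y + 19z = -323.
Foot = A − λn with λ = (n·A − d)/|n|² = (-950 − (-323))/3971 = -3/19.
Foot = (-15, 4, -1) − (-3/19)·(57, -19, 19) = (-6, 1, 2).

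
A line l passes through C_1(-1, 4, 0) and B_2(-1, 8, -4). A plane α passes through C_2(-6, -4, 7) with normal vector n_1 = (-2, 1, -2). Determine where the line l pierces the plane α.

(-1, 0, 4)

A direction vector for l is B_2 − C_1 = (0, 4, -4).
α: n_1·r = n_1·C_2 gives -2x + y - 2z = -6.
Substitute r = (-1, 4, 0) + t(0, 4, -4) into the plane: 6 + 12t = -6, so t = -1.
Intersection: (-1, 4, 0) + (-1)·(0, 4, -4) = (-1, 0, 4).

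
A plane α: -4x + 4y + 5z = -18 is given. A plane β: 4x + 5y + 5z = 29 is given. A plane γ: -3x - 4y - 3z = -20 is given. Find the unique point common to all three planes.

Solving the 3×3 linear system -4x + 4y + 5z = -18, 4x + 5y + 5z = 29, -3x - 4y - 3z = -20 (e.g. by elimination or Cramer's rule, determinant = -37) gives (6, -1, 2).

(6, -1, 2)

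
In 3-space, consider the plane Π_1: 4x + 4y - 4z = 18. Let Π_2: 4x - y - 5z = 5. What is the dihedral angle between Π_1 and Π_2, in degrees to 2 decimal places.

44.55

cos θ = |n₁·n₂| / (|n₁||n₂|) = |32| / (√48 · √42).
θ = arccos(0.71270) ≈ 44.55°.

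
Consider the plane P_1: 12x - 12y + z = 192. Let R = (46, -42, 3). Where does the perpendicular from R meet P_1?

(10, -6, 0)

Foot = R − λn with λ = (n·R − d)/|n|² = (1059 − 192)/289 = 3.
Foot = (46, -42, 3) − 3·(12, -12, 1) = (10, -6, 0).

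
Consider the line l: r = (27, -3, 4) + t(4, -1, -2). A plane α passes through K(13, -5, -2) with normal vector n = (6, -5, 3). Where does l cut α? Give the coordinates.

(11, 1, 12)

α: n·r = n·K gives 6x - 5y + 3z = 97.
Substitute r = (27, -3, 4) + t(4, -1, -2) into the plane: 189 + 23t = 97, so t = -4.
Intersection: (27, -3, 4) + (-4)·(4, -1, -2) = (11, 1, 12).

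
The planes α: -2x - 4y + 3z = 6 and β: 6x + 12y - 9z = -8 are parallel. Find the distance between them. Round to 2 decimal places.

Rescale β by 1/(-3): -2x - 4y + 3z = 8/3. Then distance = |6 − (8/3)| / √29 ≈ 0.62.

0.62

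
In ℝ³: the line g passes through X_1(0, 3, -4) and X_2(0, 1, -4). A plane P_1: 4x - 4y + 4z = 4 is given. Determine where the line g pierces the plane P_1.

A direction vector for g is X_2 − X_1 = (0, -2, 0).
Substitute r = (0, 3, -4) + t(0, -2, 0) into the plane: -28 + 8t = 4, so t = 4.
Intersection: (0, 3, -4) + 4·(0, -2, 0) = (0, -5, -4).

(0, -5, -4)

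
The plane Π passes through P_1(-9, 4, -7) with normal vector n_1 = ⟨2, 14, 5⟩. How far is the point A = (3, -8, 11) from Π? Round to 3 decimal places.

3.600

Π: n_1·r = n_1·P_1 gives 2x + 14y + 5z = 3.
n·A − d = (2)·(3) + (14)·(-8) + (5)·(11) − 3 = -54; |n| = √225.
Distance = |-54| / √225 = 54/√225 ≈ 3.600.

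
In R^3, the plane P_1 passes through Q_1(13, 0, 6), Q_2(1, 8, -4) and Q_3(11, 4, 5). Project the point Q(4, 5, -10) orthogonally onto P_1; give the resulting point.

(0, 4, -6)

Q_1Q_2 = (-12, 8, -10), Q_1Q_3 = (-2, 4, -1); a normal to P_1 is Q_1Q_2 × Q_1Q_3 = (32, 8, -32).
Using Q_1: P_1 has equation 32x + 8y - 32z = 224.
Foot = Q − λn with λ = (n·Q − d)/|n|² = (488 − 224)/2112 = 1/8.
Foot = (4, 5, -10) − (1/8)·(32, 8, -32) = (0, 4, -6).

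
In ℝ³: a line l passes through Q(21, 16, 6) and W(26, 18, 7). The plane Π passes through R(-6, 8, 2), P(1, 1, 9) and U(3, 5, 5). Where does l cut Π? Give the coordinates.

A direction vector for l is W − Q = (5, 2, 1).
RP = (7, -7, 7), RU = (9, -3, 3); a normal to Π is RP × RU = (0, 42, 42).
Using R: Π has equation 42y + 42z = 420.
Substitute r = (21, 16, 6) + t(5, 2, 1) into the plane: 924 + 126t = 420, so t = -4.
Intersection: (21, 16, 6) + (-4)·(5, 2, 1) = (1, 8, 2).

(1, 8, 2)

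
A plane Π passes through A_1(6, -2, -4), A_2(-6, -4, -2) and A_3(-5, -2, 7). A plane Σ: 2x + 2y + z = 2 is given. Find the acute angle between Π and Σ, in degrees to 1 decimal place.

A_1A_2 = (-12, -2, 2), A_1A_3 = (-11, 0, 11); a normal to Π is A_1A_2 × A_1A_3 = (-22, 110, -22).
Using A_1: Π has equation -22x + 110y - 22z = -264.
cos θ = |n₁·n₂| / (|n₁||n₂|) = |154| / (√13068 · √9).
θ = arccos(0.44905) ≈ 63.3°.

63.3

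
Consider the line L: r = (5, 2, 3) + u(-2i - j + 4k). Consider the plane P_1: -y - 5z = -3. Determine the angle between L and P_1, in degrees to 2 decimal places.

54.40

sin θ = |n·v| / (|n||v|) = |-19| / (√26 · √21) = 0.81312.
θ ≈ 54.40°.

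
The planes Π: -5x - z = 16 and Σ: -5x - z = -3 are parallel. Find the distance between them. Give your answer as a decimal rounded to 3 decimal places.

Same normal n = (-5, 0, -1) with |n| = √26; distance = |16 − (-3)| / |n| = 19/√26 ≈ 3.726.

3.726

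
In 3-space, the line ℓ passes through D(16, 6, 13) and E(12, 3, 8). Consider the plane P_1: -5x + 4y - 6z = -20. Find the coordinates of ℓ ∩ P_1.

A direction vector for ℓ is E − D = (-4, -3, -5).
Substitute r = (16, 6, 13) + t(-4, -3, -5) into the plane: -134 + 38t = -20, so t = 3.
Intersection: (16, 6, 13) + 3·(-4, -3, -5) = (4, -3, -2).

(4, -3, -2)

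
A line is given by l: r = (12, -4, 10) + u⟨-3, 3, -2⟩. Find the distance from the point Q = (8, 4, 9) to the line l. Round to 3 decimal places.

3.920

Taking (12, -4, 10) on l with direction v = (-3, 3, -2): w = Q − (12, -4, 10) = (-4, 8, -1), and w × v = (-13, -5, 12).
Distance = |w × v| / |v| = √338 / √22 ≈ 3.920.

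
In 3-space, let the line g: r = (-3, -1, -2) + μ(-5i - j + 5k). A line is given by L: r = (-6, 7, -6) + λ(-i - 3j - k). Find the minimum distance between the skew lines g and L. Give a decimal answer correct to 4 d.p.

7.8316

Common perpendicular direction n = (-5, -1, 5) × (-1, -3, -1) = (16, -10, 14).
With w = (-6, 7, -6) − (-3, -1, -2) = (-3, 8, -4), w · n = -184.
Distance = |w · n| / |n| = |-184| / √552 ≈ 7.8316.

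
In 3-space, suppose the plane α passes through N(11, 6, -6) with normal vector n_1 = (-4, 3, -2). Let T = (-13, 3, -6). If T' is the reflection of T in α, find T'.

(11, -15, 6)

α: n_1·r = n_1·N gives -4x + 3y - 2z = -14.
λ = (n·T − d)/|n|² = (73 − (-14))/29 = 3.
Reflection = T − 2λn = (-13, 3, -6) − 6·(-4, 3, -2) = (11, -15, 6).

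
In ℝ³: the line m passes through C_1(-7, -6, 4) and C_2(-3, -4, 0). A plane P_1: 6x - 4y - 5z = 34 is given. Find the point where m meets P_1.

(1, -2, -4)

A direction vector for m is C_2 − C_1 = (4, 2, -4).
Substitute r = (-7, -6, 4) + t(4, 2, -4) into the plane: -38 + 36t = 34, so t = 2.
Intersection: (-7, -6, 4) + 2·(4, 2, -4) = (1, -2, -4).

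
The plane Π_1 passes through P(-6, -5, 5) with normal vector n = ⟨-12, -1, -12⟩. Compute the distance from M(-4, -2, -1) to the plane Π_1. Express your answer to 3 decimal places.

2.647

Π_1: n·r = n·P gives -12x - y - 12z = 17.
n·M − d = (-12)·(-4) + (-1)·(-2) + (-12)·(-1) − 17 = 45; |n| = √289.
Distance = |45| / √289 = 45/√289 ≈ 2.647.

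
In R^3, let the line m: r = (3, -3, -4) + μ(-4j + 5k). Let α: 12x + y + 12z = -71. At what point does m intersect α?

(3, 1, -9)

Substitute r = (3, -3, -4) + t(0, -4, 5) into the plane: -15 + 56t = -71, so t = -1.
Intersection: (3, -3, -4) + (-1)·(0, -4, 5) = (3, 1, -9).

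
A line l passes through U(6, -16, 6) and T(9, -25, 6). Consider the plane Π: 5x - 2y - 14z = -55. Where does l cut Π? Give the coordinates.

(3, -7, 6)

A direction vector for l is T − U = (3, -9, 0).
Substitute r = (6, -16, 6) + t(3, -9, 0) into the plane: -22 + 33t = -55, so t = -1.
Intersection: (6, -16, 6) + (-1)·(3, -9, 0) = (3, -7, 6).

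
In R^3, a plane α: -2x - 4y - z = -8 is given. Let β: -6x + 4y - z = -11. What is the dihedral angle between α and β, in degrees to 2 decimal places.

cos θ = |n₁·n₂| / (|n₁||n₂|) = |-3| / (√21 · √53).
θ = arccos(0.08992) ≈ 84.84°.

84.84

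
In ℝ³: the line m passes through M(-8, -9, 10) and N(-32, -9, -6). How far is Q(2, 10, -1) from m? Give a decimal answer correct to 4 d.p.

24.0224

A direction vector for m is N − M = (-24, 0, -16).
Taking (-8, -9, 10) on m with direction v = (-24, 0, -16): w = Q − (-8, -9, 10) = (10, 19, -11), and w × v = (-304, 424, 456).
Distance = |w × v| / |v| = √480128 / √832 ≈ 24.0224.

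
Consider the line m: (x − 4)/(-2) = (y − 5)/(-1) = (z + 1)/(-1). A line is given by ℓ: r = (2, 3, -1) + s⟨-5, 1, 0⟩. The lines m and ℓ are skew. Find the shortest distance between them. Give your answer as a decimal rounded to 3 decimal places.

1.386

m has direction (-2, -1, -1) through (4, 5, -1).
Common perpendicular direction n = (-2, -1, -1) × (-5, 1, 0) = (1, 5, -7).
With w = (2, 3, -1) − (4, 5, -1) = (-2, -2, 0), w · n = -12.
Distance = |w · n| / |n| = |-12| / √75 ≈ 1.386.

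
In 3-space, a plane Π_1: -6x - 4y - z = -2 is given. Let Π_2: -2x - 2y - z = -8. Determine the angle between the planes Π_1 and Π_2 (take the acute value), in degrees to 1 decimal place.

cos θ = |n₁·n₂| / (|n₁||n₂|) = |21| / (√53 · √9).
θ = arccos(0.96152) ≈ 15.9°.

15.9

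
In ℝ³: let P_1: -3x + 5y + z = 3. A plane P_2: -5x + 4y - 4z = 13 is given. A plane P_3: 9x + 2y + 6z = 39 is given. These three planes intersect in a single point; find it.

Solving the 3×3 linear system -3x + 5y + z = 3, -5x + 4y - 4z = 13, 9x + 2y + 6z = 39 (e.g. by elimination or Cramer's rule, determinant = -172) gives (7, 6, -6).

(7, 6, -6)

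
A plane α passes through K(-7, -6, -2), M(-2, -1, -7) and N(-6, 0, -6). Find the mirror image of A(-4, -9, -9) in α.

(0, -3, 1)

KM = (5, 5, -5), KN = (1, 6, -4); a normal to α is KM × KN = (10, 15, 25).
Using K: α has equation 10x + 15y + 25z = -210.
λ = (n·A − d)/|n|² = (-400 − (-210))/950 = -1/5.
Reflection = A − 2λn = (-4, -9, -9) − (-2/5)·(10, 15, 25) = (0, -3, 1).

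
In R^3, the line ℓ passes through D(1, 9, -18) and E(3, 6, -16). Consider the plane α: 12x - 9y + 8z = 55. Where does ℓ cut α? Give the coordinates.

(9, -3, -10)

A direction vector for ℓ is E − D = (2, -3, 2).
Substitute r = (1, 9, -18) + t(2, -3, 2) into the plane: -213 + 67t = 55, so t = 4.
Intersection: (1, 9, -18) + 4·(2, -3, 2) = (9, -3, -10).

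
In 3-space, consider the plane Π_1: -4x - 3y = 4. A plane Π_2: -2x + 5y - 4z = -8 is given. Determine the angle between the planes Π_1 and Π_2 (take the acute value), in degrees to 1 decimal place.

cos θ = |n₁·n₂| / (|n₁||n₂|) = |-7| / (√25 · √45).
θ = arccos(0.20870) ≈ 78.0°.

78.0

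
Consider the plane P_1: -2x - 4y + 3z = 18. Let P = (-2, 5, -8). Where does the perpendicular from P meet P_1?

(-6, -3, -2)

Foot = P − λn with λ = (n·P − d)/|n|² = (-40 − 18)/29 = -2.
Foot = (-2, 5, -8) − (-2)·(-2, -4, 3) = (-6, -3, -2).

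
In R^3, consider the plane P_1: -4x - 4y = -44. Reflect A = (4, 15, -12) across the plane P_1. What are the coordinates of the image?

λ = (n·A − d)/|n|² = (-76 − (-44))/32 = -1.
Reflection = A − 2λn = (4, 15, -12) − (-2)·(-4, -4, 0) = (-4, 7, -12).

(-4, 7, -12)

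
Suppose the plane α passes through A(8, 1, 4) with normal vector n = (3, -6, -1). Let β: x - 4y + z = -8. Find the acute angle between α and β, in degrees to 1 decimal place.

25.4

α: n·r = n·A gives 3x - 6y - z = 14.
cos θ = |n₁·n₂| / (|n₁||n₂|) = |26| / (√46 · √18).
θ = arccos(0.90356) ≈ 25.4°.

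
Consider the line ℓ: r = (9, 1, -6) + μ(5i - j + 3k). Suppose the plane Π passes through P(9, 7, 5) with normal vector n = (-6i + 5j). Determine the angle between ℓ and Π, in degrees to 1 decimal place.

Π: n·r = n·P gives -6x + 5y = -19.
sin θ = |n·v| / (|n||v|) = |-35| / (√61 · √35) = 0.75748.
θ ≈ 49.2°.

49.2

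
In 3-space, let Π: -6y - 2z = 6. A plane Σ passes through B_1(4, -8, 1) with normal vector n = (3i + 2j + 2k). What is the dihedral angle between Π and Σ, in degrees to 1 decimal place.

Σ: n·r = n·B_1 gives 3x + 2y + 2z = -2.
cos θ = |n₁·n₂| / (|n₁||n₂|) = |-16| / (√40 · √17).
θ = arccos(0.61357) ≈ 52.2°.

52.2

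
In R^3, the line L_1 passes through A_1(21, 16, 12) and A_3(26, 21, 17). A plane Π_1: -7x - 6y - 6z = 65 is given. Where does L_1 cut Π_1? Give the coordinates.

A direction vector for L_1 is A_3 − A_1 = (5, 5, 5).
Substitute r = (21, 16, 12) + t(5, 5, 5) into the plane: -315 + (-95)t = 65, so t = -4.
Intersection: (21, 16, 12) + (-4)·(5, 5, 5) = (1, -4, -8).

(1, -4, -8)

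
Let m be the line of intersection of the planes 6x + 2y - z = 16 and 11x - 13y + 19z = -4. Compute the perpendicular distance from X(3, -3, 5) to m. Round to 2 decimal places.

Direction of m: (6, 2, -1) × (11, -13, 19) = (25, -125, -100).
A point on m: solving the two plane equations with x = 2 gives (2, 2, 0).
Taking (2, 2, 0) on m with direction v = (25, -125, -100): w = X − (2, 2, 0) = (1, -5, 5), and w × v = (1125, 225, 0).
Distance = |w × v| / |v| = √1316250 / √26250 ≈ 7.08.

7.08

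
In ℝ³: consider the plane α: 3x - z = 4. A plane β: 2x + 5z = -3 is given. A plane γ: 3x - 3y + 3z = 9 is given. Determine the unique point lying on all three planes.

Solving the 3×3 linear system 3x - z = 4, 2x + 5z = -3, 3x - 3y + 3z = 9 (e.g. by elimination or Cramer's rule, determinant = 51) gives (1, -3, -1).

(1, -3, -1)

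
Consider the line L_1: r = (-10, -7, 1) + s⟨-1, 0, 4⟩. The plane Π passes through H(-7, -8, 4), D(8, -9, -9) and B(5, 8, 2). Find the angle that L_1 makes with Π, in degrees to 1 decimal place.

33.4

HD = (15, -1, -13), HB = (12, 16, -2); a normal to Π is HD × HB = (210, -126, 252).
Using H: Π has equation 210x - 126y + 252z = 546.
sin θ = |n·v| / (|n||v|) = |798| / (√123480 · √17) = 0.55078.
θ ≈ 33.4°.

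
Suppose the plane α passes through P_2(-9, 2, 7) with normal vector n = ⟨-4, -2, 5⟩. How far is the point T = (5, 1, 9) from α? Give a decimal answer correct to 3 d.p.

α: n·r = n·P_2 gives -4x - 2y + 5z = 67.
n·T − d = (-4)·(5) + (-2)·(1) + (5)·(9) − 67 = -44; |n| = √45.
Distance = |-44| / √45 = 44/√45 ≈ 6.559.

6.559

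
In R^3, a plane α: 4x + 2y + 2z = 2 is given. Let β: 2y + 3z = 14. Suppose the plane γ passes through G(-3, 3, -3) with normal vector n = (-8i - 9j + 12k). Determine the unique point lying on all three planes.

(-3, 7, 0)

γ: n·r = n·G gives -8x - 9y + 12z = -39.
Solving the 3×3 linear system 4x + 2y + 2z = 2, 2y + 3z = 14, -8x - 9y + 12z = -39 (e.g. by elimination or Cramer's rule, determinant = 188) gives (-3, 7, 0).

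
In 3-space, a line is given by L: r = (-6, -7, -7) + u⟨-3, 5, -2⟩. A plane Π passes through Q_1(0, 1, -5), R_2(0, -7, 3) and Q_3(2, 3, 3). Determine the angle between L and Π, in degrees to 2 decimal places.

34.19

Q_1R_2 = (0, -8, 8), Q_1Q_3 = (2, 2, 8); a normal to Π is Q_1R_2 × Q_1Q_3 = (-80, 16, 16).
Using Q_1: Π has equation -80x + 16y + 16z = -64.
sin θ = |n·v| / (|n||v|) = |288| / (√6912 · √38) = 0.56195.
θ ≈ 34.19°.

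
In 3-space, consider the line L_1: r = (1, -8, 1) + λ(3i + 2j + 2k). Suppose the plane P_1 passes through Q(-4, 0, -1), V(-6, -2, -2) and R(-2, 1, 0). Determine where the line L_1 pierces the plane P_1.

QV = (-2, -2, -1), QR = (2, 1, 1); a normal to P_1 is QV × QR = (-1, 0, 2).
Using Q: P_1 has equation -x + 2z = 2.
Substitute r = (1, -8, 1) + t(3, 2, 2) into the plane: 1 + 1t = 2, so t = 1.
Intersection: (1, -8, 1) + 1·(3, 2, 2) = (4, -6, 3).

(4, -6, 3)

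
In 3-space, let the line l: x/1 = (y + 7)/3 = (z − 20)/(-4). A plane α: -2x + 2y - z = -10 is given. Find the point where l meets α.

(3, 2, 8)

l has direction (1, 3, -4) through (0, -7, 20).
Substitute r = (0, -7, 20) + t(1, 3, -4) into the plane: -34 + 8t = -10, so t = 3.
Intersection: (0, -7, 20) + 3·(1, 3, -4) = (3, 2, 8).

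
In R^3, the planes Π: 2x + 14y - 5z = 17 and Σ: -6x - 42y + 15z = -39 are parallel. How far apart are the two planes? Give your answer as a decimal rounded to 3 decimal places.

Rescale Σ by 1/(-3): 2x + 14y - 5z = 13. Then distance = |17 − 13| / √225 ≈ 0.267.

0.267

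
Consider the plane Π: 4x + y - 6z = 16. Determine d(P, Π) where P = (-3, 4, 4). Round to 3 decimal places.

6.593

n·P − d = (4)·(-3) + (1)·(4) + (-6)·(4) − 16 = -48; |n| = √53.
Distance = |-48| / √53 = 48/√53 ≈ 6.593.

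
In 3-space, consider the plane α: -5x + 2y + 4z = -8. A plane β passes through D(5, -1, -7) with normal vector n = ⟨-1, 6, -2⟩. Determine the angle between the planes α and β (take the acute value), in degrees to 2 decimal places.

77.91

β: n·r = n·D gives -x + 6y - 2z = 3.
cos θ = |n₁·n₂| / (|n₁||n₂|) = |9| / (√45 · √41).
θ = arccos(0.20953) ≈ 77.91°.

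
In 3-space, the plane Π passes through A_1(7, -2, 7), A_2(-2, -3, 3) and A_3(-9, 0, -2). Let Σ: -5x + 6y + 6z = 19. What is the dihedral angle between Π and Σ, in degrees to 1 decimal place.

A_1A_2 = (-9, -1, -4), A_1A_3 = (-16, 2, -9); a normal to Π is A_1A_2 × A_1A_3 = (17, -17, -34).
Using A_1: Π has equation 17x - 17y - 34z = -85.
cos θ = |n₁·n₂| / (|n₁||n₂|) = |-391| / (√1734 · √97).
θ = arccos(0.95338) ≈ 17.6°.

17.6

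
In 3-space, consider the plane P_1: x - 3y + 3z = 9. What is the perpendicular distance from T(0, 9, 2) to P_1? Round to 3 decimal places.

6.882

n·T − d = (1)·(0) + (-3)·(9) + (3)·(2) − 9 = -30; |n| = √19.
Distance = |-30| / √19 = 30/√19 ≈ 6.882.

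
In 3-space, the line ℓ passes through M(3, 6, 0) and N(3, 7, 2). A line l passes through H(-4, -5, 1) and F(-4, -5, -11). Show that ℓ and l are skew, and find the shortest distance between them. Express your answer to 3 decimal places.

A direction vector for ℓ is N − M = (0, 1, 2).
A direction vector for l is F − H = (0, 0, -12).
Common perpendicular direction n = (0, 1, 2) × (0, 0, -12) = (-12, 0, 0).
With w = (-4, -5, 1) − (3, 6, 0) = (-7, -11, 1), w · n = 84.
Since n ≠ 0 the lines are not parallel, and w · n = 84 ≠ 0 so they do not intersect; hence they are skew.
Distance = |w · n| / |n| = |84| / √144 ≈ 7.000.

7.000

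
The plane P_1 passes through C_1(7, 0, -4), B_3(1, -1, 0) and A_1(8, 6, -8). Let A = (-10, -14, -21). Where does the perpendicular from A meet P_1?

(2, -2, 0)

C_1B_3 = (-6, -1, 4), C_1A_1 = (1, 6, -4); a normal to P_1 is C_1B_3 × C_1A_1 = (-20, -20, -35).
Using C_1: P_1 has equation -20x - 20y - 35z = 0.
Foot = A − λn with λ = (n·A − d)/|n|² = (1215 − 0)/2025 = 3/5.
Foot = (-10, -14, -21) − (3/5)·(-20, -20, -35) = (2, -2, 0).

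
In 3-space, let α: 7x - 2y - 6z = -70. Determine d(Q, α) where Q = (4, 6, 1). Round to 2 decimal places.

n·Q − d = (7)·(4) + (-2)·(6) + (-6)·(1) − (-70) = 80; |n| = √89.
Distance = |80| / √89 = 80/√89 ≈ 8.48.

8.48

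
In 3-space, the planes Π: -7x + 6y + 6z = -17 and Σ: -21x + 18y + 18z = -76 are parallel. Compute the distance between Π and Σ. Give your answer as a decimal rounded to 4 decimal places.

Rescale Σ by 1/3: -7x + 6y + 6z = -76/3. Then distance = |-17 − (-76/3)| / √121 ≈ 0.7576.

0.7576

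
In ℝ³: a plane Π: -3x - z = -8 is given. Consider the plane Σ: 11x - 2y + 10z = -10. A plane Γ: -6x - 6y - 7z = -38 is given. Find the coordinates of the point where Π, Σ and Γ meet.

(4, 7, -4)

Solving the 3×3 linear system -3x - z = -8, 11x - 2y + 10z = -10, -6x - 6y - 7z = -38 (e.g. by elimination or Cramer's rule, determinant = -144) gives (4, 7, -4).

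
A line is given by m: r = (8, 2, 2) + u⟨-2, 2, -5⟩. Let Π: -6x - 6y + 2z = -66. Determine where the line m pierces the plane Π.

Substitute r = (8, 2, 2) + t(-2, 2, -5) into the plane: -56 + (-10)t = -66, so t = 1.
Intersection: (8, 2, 2) + 1·(-2, 2, -5) = (6, 4, -3).

(6, 4, -3)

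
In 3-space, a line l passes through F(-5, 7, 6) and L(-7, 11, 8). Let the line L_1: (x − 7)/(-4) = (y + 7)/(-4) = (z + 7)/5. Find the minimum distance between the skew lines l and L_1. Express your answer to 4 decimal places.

A direction vector for l is L − F = (-2, 4, 2).
L_1 has direction (-4, -4, 5) through (7, -7, -7).
Common perpendicular direction n = (-2, 4, 2) × (-4, -4, 5) = (28, 2, 24).
With w = (7, -7, -7) − (-5, 7, 6) = (12, -14, -13), w · n = -4.
Distance = |w · n| / |n| = |-4| / √1364 ≈ 0.1083.

0.1083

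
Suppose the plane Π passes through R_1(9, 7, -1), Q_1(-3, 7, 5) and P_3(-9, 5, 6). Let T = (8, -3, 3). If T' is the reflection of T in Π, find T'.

R_1Q_1 = (-12, 0, 6), R_1P_3 = (-18, -2, 7); a normal to Π is R_1Q_1 × R_1P_3 = (12, -24, 24).
Using R_1: Π has equation 12x - 24y + 24z = -84.
λ = (n·T − d)/|n|² = (240 − (-84))/1296 = 1/4.
Reflection = T − 2λn = (8, -3, 3) − (1/2)·(12, -24, 24) = (2, 9, -9).

(2, 9, -9)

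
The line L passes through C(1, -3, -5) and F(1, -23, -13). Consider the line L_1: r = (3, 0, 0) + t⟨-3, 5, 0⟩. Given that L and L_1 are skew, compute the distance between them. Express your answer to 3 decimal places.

A direction vector for L is F − C = (0, -20, -8).
Common perpendicular direction n = (0, -20, -8) × (-3, 5, 0) = (40, 24, -60).
With w = (3, 0, 0) − (1, -3, -5) = (2, 3, 5), w · n = -148.
Distance = |w · n| / |n| = |-148| / √5776 ≈ 1.947.

1.947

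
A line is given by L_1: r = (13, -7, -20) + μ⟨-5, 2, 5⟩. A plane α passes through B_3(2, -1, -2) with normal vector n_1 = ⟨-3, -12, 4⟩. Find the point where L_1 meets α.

α: n_1·r = n_1·B_3 gives -3x - 12y + 4z = -2.
Substitute r = (13, -7, -20) + t(-5, 2, 5) into the plane: -35 + 11t = -2, so t = 3.
Intersection: (13, -7, -20) + 3·(-5, 2, 5) = (-2, -1, -5).

(-2, -1, -5)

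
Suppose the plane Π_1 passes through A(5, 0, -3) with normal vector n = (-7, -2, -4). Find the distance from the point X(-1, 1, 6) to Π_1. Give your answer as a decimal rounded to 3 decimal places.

0.482

Π_1: n·r = n·A gives -7x - 2y - 4z = -23.
n·X − d = (-7)·(-1) + (-2)·(1) + (-4)·(6) − (-23) = 4; |n| = √69.
Distance = |4| / √69 = 4/√69 ≈ 0.482.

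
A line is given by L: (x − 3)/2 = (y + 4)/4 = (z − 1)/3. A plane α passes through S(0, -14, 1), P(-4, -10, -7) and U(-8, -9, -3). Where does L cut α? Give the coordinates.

(-1, -12, -5)

L has direction (2, 4, 3) through (3, -4, 1).
SP = (-4, 4, -8), SU = (-8, 5, -4); a normal to α is SP × SU = (24, 48, 12).
Using S: α has equation 24x + 48y + 12z = -660.
Substitute r = (3, -4, 1) + t(2, 4, 3) into the plane: -108 + 276t = -660, so t = -2.
Intersection: (3, -4, 1) + (-2)·(2, 4, 3) = (-1, -12, -5).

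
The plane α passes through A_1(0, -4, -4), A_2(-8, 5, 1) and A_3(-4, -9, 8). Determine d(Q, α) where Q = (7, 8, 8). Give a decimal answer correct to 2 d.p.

A_1A_2 = (-8, 9, 5), A_1A_3 = (-4, -5, 12); a normal to α is A_1A_2 × A_1A_3 = (133, 76, 76).
Using A_1: α has equation 133x + 76y + 76z = -608.
n·Q − d = (133)·(7) + (76)·(8) + (76)·(8) − (-608) = 2755; |n| = √29241.
Distance = |2755| / √29241 = 2755/√29241 ≈ 16.11.

16.11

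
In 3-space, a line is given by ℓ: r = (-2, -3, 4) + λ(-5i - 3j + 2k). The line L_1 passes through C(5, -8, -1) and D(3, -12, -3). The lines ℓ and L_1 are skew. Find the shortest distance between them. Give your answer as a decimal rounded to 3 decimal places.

A direction vector for L_1 is D − C = (-2, -4, -2).
Common perpendicular direction n = (-5, -3, 2) × (-2, -4, -2) = (14, -14, 14).
With w = (5, -8, -1) − (-2, -3, 4) = (7, -5, -5), w · n = 98.
Distance = |w · n| / |n| = |98| / √588 ≈ 4.041.

4.041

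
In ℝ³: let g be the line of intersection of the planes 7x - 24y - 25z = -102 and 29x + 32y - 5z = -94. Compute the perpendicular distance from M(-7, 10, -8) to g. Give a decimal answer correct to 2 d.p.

Direction of g: (7, -24, -25) × (29, 32, -5) = (920, -690, 920).
A point on g: solving the two plane equations with x = -12 gives (-12, 7, -6).
Taking (-12, 7, -6) on g with direction v = (920, -690, 920): w = M − (-12, 7, -6) = (5, 3, -2), and w × v = (1380, -6440, -6210).
Distance = |w × v| / |v| = √81942100 / √2168900 ≈ 6.15.

6.15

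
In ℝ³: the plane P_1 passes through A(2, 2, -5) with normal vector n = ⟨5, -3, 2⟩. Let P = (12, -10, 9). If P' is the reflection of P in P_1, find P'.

P_1: n·r = n·A gives 5x - 3y + 2z = -6.
λ = (n·P − d)/|n|² = (108 − (-6))/38 = 3.
Reflection = P − 2λn = (12, -10, 9) − 6·(5, -3, 2) = (-18, 8, -3).

(-18, 8, -3)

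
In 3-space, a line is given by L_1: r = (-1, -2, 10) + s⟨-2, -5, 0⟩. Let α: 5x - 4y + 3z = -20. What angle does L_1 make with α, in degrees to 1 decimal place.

sin θ = |n·v| / (|n||v|) = |10| / (√50 · √29) = 0.26261.
θ ≈ 15.2°.

15.2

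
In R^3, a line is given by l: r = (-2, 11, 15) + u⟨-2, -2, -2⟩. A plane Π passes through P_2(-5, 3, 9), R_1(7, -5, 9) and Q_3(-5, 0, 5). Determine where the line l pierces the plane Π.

(-8, 5, 9)

P_2R_1 = (12, -8, 0), P_2Q_3 = (0, -3, -4); a normal to Π is P_2R_1 × P_2Q_3 = (32, 48, -36).
Using P_2: Π has equation 32x + 48y - 36z = -340.
Substitute r = (-2, 11, 15) + t(-2, -2, -2) into the plane: -76 + (-88)t = -340, so t = 3.
Intersection: (-2, 11, 15) + 3·(-2, -2, -2) = (-8, 5, 9).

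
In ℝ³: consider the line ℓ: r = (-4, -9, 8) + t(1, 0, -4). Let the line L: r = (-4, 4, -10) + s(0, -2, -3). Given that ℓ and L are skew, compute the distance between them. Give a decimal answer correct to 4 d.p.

8.5470

Common perpendicular direction n = (1, 0, -4) × (0, -2, -3) = (-8, 3, -2).
With w = (-4, 4, -10) − (-4, -9, 8) = (0, 13, -18), w · n = 75.
Distance = |w · n| / |n| = |75| / √77 ≈ 8.5470.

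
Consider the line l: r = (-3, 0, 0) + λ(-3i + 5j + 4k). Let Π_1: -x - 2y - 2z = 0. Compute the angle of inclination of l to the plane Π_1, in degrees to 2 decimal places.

sin θ = |n·v| / (|n||v|) = |-15| / (√9 · √50) = 0.70711.
θ ≈ 45.00°.

45.00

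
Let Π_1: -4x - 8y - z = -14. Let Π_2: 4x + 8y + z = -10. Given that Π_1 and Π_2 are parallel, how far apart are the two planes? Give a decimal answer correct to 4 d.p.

Rescale Π_2 by 1/(-1): -4x - 8y - z = 10. Then distance = |-14 − 10| / √81 ≈ 2.6667.

2.6667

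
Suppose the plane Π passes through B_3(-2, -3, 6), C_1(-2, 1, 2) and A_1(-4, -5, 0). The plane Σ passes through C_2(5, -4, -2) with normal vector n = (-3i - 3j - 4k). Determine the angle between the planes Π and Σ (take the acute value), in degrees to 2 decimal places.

B_3C_1 = (0, 4, -4), B_3A_1 = (-2, -2, -6); a normal to Π is B_3C_1 × B_3A_1 = (-32, 8, 8).
Using B_3: Π has equation -32x + 8y + 8z = 88.
Σ: n·r = n·C_2 gives -3x - 3y - 4z = 5.
cos θ = |n₁·n₂| / (|n₁||n₂|) = |40| / (√1152 · √34).
θ = arccos(0.20211) ≈ 78.34°.

78.34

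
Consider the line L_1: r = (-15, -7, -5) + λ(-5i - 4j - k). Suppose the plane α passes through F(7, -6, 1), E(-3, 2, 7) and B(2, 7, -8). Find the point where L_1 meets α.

(0, 5, -2)

FE = (-10, 8, 6), FB = (-5, 13, -9); a normal to α is FE × FB = (-150, -120, -90).
Using F: α has equation -150x - 120y - 90z = -420.
Substitute r = (-15, -7, -5) + t(-5, -4, -1) into the plane: 3540 + 1320t = -420, so t = -3.
Intersection: (-15, -7, -5) + (-3)·(-5, -4, -1) = (0, 5, -2).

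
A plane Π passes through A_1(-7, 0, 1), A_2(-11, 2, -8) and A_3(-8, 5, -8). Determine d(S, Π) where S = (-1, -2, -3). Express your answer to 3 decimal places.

6.822

A_1A_2 = (-4, 2, -9), A_1A_3 = (-1, 5, -9); a normal to Π is A_1A_2 × A_1A_3 = (27, -27, -18).
Using A_1: Π has equation 27x - 27y - 18z = -207.
n·S − d = (27)·(-1) + (-27)·(-2) + (-18)·(-3) − (-207) = 288; |n| = √1782.
Distance = |288| / √1782 = 288/√1782 ≈ 6.822.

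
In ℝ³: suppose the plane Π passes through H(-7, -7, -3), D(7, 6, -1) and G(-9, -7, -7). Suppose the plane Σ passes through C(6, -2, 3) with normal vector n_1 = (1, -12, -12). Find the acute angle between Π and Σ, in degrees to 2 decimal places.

41.83

HD = (14, 13, 2), HG = (-2, 0, -4); a normal to Π is HD × HG = (-52, 52, 26).
Using H: Π has equation -52x + 52y + 26z = -78.
Σ: n_1·r = n_1·C gives x - 12y - 12z = -6.
cos θ = |n₁·n₂| / (|n₁||n₂|) = |-988| / (√6084 · √289).
θ = arccos(0.74510) ≈ 41.83°.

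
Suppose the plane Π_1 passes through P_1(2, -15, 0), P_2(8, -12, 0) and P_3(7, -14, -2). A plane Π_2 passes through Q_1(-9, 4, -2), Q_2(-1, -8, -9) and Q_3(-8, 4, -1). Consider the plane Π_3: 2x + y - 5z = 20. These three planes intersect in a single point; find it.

(11, -12, -2)

P_1P_2 = (6, 3, 0), P_1P_3 = (5, 1, -2); a normal to Π_1 is P_1P_2 × P_1P_3 = (-6, 12, -9).
Using P_1: Π_1 has equation -6x + 12y - 9z = -192.
Q_1Q_2 = (8, -12, -7), Q_1Q_3 = (1, 0, 1); a normal to Π_2 is Q_1Q_2 × Q_1Q_3 = (-12, -15, 12).
Using Q_1: Π_2 has equation -12x - 15y + 12z = 24.
Solving the 3×3 linear system -6x + 12y - 9z = -192, -12x - 15y + 12z = 24, 2x + y - 5z = 20 (e.g. by elimination or Cramer's rule, determinant = -972) gives (11, -12, -2).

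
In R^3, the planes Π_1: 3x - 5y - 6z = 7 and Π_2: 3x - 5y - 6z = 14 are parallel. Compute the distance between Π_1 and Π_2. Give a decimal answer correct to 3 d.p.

0.837

Same normal n = (3, -5, -6) with |n| = √70; distance = |7 − 14| / |n| = 7/√70 ≈ 0.837.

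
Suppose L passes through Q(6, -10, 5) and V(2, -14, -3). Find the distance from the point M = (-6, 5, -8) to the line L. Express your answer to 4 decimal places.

A direction vector for L is V − Q = (-4, -4, -8).
Taking (6, -10, 5) on L with direction v = (-4, -4, -8): w = M − (6, -10, 5) = (-12, 15, -13), and w × v = (-172, -44, 108).
Distance = |w × v| / |v| = √43184 / √96 ≈ 21.2093.

21.2093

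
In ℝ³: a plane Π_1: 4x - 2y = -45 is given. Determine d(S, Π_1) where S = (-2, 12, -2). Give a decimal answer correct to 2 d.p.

n·S − d = (4)·(-2) + (-2)·(12) + (0)·(-2) − (-45) = 13; |n| = √20.
Distance = |13| / √20 = 13/√20 ≈ 2.91.

2.91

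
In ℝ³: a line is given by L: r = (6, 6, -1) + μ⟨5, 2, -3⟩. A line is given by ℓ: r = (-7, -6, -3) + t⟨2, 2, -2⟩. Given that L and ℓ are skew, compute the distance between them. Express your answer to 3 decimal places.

Common perpendicular direction n = (5, 2, -3) × (2, 2, -2) = (2, 4, 6).
With w = (-7, -6, -3) − (6, 6, -1) = (-13, -12, -2), w · n = -86.
Distance = |w · n| / |n| = |-86| / √56 ≈ 11.492.

11.492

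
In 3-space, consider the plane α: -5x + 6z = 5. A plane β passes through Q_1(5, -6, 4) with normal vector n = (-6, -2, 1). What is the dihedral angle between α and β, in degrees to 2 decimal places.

43.96

β: n·r = n·Q_1 gives -6x - 2y + z = -14.
cos θ = |n₁·n₂| / (|n₁||n₂|) = |36| / (√61 · √41).
θ = arccos(0.71986) ≈ 43.96°.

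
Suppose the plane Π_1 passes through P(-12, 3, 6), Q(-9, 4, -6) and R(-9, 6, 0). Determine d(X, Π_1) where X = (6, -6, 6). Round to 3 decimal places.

PQ = (3, 1, -12), PR = (3, 3, -6); a normal to Π_1 is PQ × PR = (30, -18, 6).
Using P: Π_1 has equation 30x - 18y + 6z = -378.
n·X − d = (30)·(6) + (-18)·(-6) + (6)·(6) − (-378) = 702; |n| = √1260.
Distance = |702| / √1260 = 702/√1260 ≈ 19.777.

19.777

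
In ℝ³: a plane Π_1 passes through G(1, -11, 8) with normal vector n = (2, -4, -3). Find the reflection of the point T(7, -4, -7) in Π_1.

Π_1: n·r = n·G gives 2x - 4y - 3z = 22.
λ = (n·T − d)/|n|² = (51 − 22)/29 = 1.
Reflection = T − 2λn = (7, -4, -7) − 2·(2, -4, -3) = (3, 4, -1).

(3, 4, -1)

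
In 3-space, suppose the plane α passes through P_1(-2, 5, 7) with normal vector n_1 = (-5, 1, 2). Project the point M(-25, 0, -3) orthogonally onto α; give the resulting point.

α: n_1·r = n_1·P_1 gives -5x + y + 2z = 29.
Foot = M − λn with λ = (n·M − d)/|n|² = (119 − 29)/30 = 3.
Foot = (-25, 0, -3) − 3·(-5, 1, 2) = (-10, -3, -9).

(-10, -3, -9)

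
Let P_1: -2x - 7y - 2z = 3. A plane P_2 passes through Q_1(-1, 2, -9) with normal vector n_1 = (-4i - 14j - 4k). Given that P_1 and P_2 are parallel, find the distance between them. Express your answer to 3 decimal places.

P_2: n_1·r = n_1·Q_1 gives -4x - 14y - 4z = 12.
Rescale P_2 by 1/2: -2x - 7y - 2z = 6. Then distance = |3 − 6| / √57 ≈ 0.397.

0.397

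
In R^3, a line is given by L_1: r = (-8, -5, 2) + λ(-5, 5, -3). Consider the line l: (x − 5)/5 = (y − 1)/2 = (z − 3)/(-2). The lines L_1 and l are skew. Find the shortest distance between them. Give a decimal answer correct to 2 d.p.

5.49

l has direction (5, 2, -2) through (5, 1, 3).
Common perpendicular direction n = (-5, 5, -3) × (5, 2, -2) = (-4, -25, -35).
With w = (5, 1, 3) − (-8, -5, 2) = (13, 6, 1), w · n = -237.
Distance = |w · n| / |n| = |-237| / √1866 ≈ 5.49.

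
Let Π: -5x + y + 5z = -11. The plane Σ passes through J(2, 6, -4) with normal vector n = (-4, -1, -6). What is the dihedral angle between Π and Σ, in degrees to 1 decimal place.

Σ: n·r = n·J gives -4x - y - 6z = 10.
cos θ = |n₁·n₂| / (|n₁||n₂|) = |-11| / (√51 · √53).
θ = arccos(0.21158) ≈ 77.8°.

77.8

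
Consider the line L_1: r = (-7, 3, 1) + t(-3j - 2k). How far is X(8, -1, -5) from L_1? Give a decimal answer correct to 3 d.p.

Taking (-7, 3, 1) on L_1 with direction v = (0, -3, -2): w = X − (-7, 3, 1) = (15, -4, -6), and w × v = (-10, 30, -45).
Distance = |w × v| / |v| = √3025 / √13 ≈ 15.254.

15.254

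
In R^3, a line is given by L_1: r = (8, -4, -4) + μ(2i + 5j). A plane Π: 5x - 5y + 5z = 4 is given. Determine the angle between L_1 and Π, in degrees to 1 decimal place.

sin θ = |n·v| / (|n||v|) = |-15| / (√75 · √29) = 0.32163.
θ ≈ 18.8°.

18.8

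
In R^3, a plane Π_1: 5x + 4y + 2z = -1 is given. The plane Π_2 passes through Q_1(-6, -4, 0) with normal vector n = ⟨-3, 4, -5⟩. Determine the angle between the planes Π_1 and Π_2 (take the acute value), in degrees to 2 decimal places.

79.06

Π_2: n·r = n·Q_1 gives -3x + 4y - 5z = 2.
cos θ = |n₁·n₂| / (|n₁||n₂|) = |-9| / (√45 · √50).
θ = arccos(0.18974) ≈ 79.06°.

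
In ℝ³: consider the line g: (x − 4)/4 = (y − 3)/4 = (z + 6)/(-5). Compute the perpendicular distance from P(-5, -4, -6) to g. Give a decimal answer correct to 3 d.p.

7.625

g has direction (4, 4, -5) through (4, 3, -6).
Taking (4, 3, -6) on g with direction v = (4, 4, -5): w = P − (4, 3, -6) = (-9, -7, 0), and w × v = (35, -45, -8).
Distance = |w × v| / |v| = √3314 / √57 ≈ 7.625.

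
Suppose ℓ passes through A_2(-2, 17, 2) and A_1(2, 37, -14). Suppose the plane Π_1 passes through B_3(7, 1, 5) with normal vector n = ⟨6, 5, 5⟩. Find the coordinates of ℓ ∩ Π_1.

(-3, 12, 6)

A direction vector for ℓ is A_1 − A_2 = (4, 20, -16).
Π_1: n·r = n·B_3 gives 6x + 5y + 5z = 72.
Substitute r = (-2, 17, 2) + t(4, 20, -16) into the plane: 83 + 44t = 72, so t = -1/4.
Intersection: (-2, 17, 2) + (-1/4)·(4, 20, -16) = (-3, 12, 6).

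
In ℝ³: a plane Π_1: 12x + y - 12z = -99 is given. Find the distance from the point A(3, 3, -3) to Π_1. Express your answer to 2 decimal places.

10.24

n·A − d = (12)·(3) + (1)·(3) + (-12)·(-3) − (-99) = 174; |n| = √289.
Distance = |174| / √289 = 174/√289 ≈ 10.24.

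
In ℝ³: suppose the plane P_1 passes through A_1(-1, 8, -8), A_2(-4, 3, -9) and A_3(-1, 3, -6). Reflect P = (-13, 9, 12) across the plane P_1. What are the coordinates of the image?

(17, -3, -18)

A_1A_2 = (-3, -5, -1), A_1A_3 = (0, -5, 2); a normal to P_1 is A_1A_2 × A_1A_3 = (-15, 6, 15).
Using A_1: P_1 has equation -15x + 6y + 15z = -57.
λ = (n·P − d)/|n|² = (429 − (-57))/486 = 1.
Reflection = P − 2λn = (-13, 9, 12) − 2·(-15, 6, 15) = (17, -3, -18).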